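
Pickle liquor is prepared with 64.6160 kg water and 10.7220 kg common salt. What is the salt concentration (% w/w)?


Formula: Conc = salt / (water + salt) * 100
Substituting: Conc = 10.7220 / (64.6160 + 10.7220) * 100
Result: 14.2319 %


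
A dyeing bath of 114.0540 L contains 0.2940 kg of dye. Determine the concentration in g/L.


Formula: Conc = dye_mass(kg) / volume(L) * 1000
Substituting: Conc = 0.2940 / 114.0540 * 1000
Result: 2.5777 g/L


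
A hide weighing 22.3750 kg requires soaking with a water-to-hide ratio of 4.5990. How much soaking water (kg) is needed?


Formula: Water = hide_weight * ratio
Substituting: Water = 22.3750 * 4.5990
Result: 102.9026 kg


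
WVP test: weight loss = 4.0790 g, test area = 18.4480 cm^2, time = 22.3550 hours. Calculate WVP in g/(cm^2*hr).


Formula: WVP = loss / (area * time)
Substituting: WVP = 4.0790 / (18.4480 * 22.3550)
Result: 0.00989076 g/(cm^2*hr)


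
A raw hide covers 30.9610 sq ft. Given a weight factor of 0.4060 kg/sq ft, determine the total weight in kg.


Formula: Weight = area * weight_per_sqft
Substituting: Weight = 30.9610 * 0.4060
Result: 12.5702 kg


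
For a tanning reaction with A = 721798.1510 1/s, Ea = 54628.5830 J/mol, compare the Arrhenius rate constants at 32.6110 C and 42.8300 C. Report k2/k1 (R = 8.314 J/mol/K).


T1 = 32.6110 + 273.15 = 305.7610 K; T2 = 42.8300 + 273.15 = 315.9800 K
k1 = A * exp(-Ea/(R*T1)) = 721798.1510 * exp(-54628.5830/(8.314*305.7610)) = 3.3544e-04 1/s
k2 = A * exp(-Ea/(R*T2)) = 721798.1510 * exp(-54628.5830/(8.314*315.9800)) = 6.7211e-04 1/s
k2/k1 = 6.7211e-04 / 3.3544e-04 = 2.0037


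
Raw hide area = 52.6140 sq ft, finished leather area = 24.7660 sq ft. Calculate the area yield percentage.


Formula: Yield = finished / raw * 100
Substituting: Yield = 24.7660 / 52.6140 * 100
Result: 47.0711 %


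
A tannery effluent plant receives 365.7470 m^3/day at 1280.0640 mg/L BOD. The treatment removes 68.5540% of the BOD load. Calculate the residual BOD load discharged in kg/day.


Load_in = volume * conc / 1000 = 365.7470 * 1280.0640 / 1000 = 468.1796 kg/day
Removed = Load_in * eff / 100 = 468.1796 * 68.5540 / 100 = 320.9558 kg/day
Load_out = Load_in - Removed = 468.1796 - 320.9558 = 147.2237 kg/day


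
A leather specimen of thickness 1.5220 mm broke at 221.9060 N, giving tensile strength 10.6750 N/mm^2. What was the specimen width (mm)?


Formula: w = F / (TS * t)
Substituting: w = 221.9060 / (10.6750 * 1.5220)
Result: 13.6580 mm


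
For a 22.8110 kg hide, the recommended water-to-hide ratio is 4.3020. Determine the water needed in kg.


Formula: Water = hide_weight * ratio
Substituting: Water = 22.8110 * 4.3020
Result: 98.1329 kg


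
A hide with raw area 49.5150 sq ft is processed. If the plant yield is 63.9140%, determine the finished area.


Formula: finished = raw * yield / 100
Substituting: finished = 49.5150 * 63.9140 / 100
Result: 31.6470 sq ft


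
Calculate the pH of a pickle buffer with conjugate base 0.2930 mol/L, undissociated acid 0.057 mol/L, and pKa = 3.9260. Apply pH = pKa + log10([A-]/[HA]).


ratio = [A-] / [HA] = 0.2930 / 0.057 = 5.1404
log10(ratio) = 0.7110
pH = pKa + log10(ratio) = 3.9260 + 0.7110 = 4.6370


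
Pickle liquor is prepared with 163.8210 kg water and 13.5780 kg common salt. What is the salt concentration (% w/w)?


Formula: Conc = salt / (water + salt) * 100
Substituting: Conc = 13.5780 / (163.8210 + 13.5780) * 100
Result: 7.6539 %


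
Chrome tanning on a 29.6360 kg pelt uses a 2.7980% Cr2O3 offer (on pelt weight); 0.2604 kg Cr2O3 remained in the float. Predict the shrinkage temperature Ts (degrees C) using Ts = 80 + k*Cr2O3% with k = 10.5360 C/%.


Offered = pelt * offer_pct / 100 = 29.6360 * 2.7980 / 100 = 0.8292 kg
Uptake = offered - residual = 0.8292 - 0.2604 = 0.5688 kg
Cr2O3% on pelt = uptake / pelt * 100 = 0.5688 / 29.6360 * 100 = 1.9193 %
Ts = 80 + k * Cr2O3% = 80 + 10.5360 * 1.9193 = 100.2222 C


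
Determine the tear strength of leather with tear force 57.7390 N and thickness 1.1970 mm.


Formula: Tear strength = force / thickness
Substituting: Tear strength = 57.7390 / 1.1970
Result: 48.2364 N/mm


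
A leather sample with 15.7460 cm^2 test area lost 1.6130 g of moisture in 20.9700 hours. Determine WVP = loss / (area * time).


Formula: WVP = loss / (area * time)
Substituting: WVP = 1.6130 / (15.7460 * 20.9700)
Result: 0.00488501 g/(cm^2*hr)


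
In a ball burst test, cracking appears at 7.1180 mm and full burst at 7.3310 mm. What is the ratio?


Formula: Ratio = crack / burst
Substituting: Ratio = 7.1180 / 7.3310
Result: 0.9709


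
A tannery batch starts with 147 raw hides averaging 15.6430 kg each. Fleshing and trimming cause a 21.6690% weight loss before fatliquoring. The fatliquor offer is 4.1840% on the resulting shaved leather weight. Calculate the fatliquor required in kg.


Total_raw = N * avg_wt = 147 * 15.6430 = 2299.5210 kg
Substrate = Total_raw * (1 - loss/100) = 2299.5210 * (1 - 21.6690/100) = 1801.2378 kg
Fat = Substrate * pct / 100 = 1801.2378 * 4.1840 / 100 = 75.3638 kg


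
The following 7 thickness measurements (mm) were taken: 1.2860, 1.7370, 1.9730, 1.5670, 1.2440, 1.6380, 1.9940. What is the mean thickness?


Formula: Average = sum / n
Substituting: Average = 11.4390 / 7
Result: 1.6341 mm


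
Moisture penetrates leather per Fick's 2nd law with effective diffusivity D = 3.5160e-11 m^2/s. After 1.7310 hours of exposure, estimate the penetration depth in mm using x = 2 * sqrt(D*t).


t = 1.7310 hr * 3600 = 6231.6000 s
D * t = 3.5160e-11 * 6231.6000 = 2.1910e-07
x = 2 * sqrt(D*t) = 2 * sqrt(2.1910e-07) = 9.3617e-04 m = 0.9362 mm


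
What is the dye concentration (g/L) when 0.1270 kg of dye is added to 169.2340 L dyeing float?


Formula: Conc = dye_mass(kg) / volume(L) * 1000
Substituting: Conc = 0.1270 / 169.2340 * 1000
Result: 0.7504 g/L


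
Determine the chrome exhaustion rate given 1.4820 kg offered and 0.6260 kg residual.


Formula: Uptake = (offered - residual) / offered * 100
Substituting: Uptake = (1.4820 - 0.6260) / 1.4820 * 100
Result: 57.7598 %


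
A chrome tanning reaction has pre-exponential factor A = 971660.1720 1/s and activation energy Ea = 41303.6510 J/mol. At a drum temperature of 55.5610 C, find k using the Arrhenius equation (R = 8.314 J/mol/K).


T_K = T_C + 273.15 = 55.5610 + 273.15 = 328.7110 K
exponent = -Ea / (R * T_K) = -41303.6510 / (8.314 * 328.7110) = -15.1135
k = A * exp(exponent) = 971660.1720 * exp(-15.1135) = 0.2653 1/s


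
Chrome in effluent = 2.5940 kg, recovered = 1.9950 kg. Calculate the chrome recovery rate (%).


Formula: Recovery = recovered / input * 100
Substituting: Recovery = 1.9950 / 2.5940 * 100
Result: 76.9082 %


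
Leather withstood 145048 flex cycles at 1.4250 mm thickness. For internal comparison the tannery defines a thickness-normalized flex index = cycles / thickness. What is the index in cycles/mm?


Formula: Index = cycles / thickness
Substituting: Index = 145048 / 1.4250
Result: 101788.0702 cycles/mm


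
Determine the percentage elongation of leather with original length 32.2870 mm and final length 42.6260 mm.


Formula: Elongation = (Lf - L0) / L0 * 100
Substituting: Elongation = (42.6260 - 32.2870) / 32.2870 * 100
Result: 32.0222 %


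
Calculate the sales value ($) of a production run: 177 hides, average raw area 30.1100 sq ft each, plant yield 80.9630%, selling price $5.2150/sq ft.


Raw_total = N * avg_area = 177 * 30.1100 = 5329.4700 sq ft
Finished = Raw_total * yield / 100 = 5329.4700 * 80.9630 / 100 = 4314.8988 sq ft
Value = Finished * price = 4314.8988 * 5.2150 = 22502.1972 $


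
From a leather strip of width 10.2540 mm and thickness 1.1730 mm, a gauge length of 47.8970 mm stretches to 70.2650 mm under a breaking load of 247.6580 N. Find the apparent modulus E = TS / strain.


TS = F / (w * t) = 247.6580 / (10.2540 * 1.1730) = 20.5902 N/mm^2
strain = (Lf - L0) / L0 = (70.2650 - 47.8970) / 47.8970 = 0.4670
E = TS / strain = 20.5902 / 0.4670 = 44.0902 N/mm^2


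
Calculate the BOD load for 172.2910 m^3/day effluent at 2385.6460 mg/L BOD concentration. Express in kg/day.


Formula: BOD_load = volume * conc / 1000
Substituting: BOD_load = 172.2910 * 2385.6460 / 1000
Result: 411.0253 kg/day


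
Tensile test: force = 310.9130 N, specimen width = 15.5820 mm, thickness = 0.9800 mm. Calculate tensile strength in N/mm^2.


Formula: TS = force / (width * thickness)
Substituting: TS = 310.9130 / (15.5820 * 0.9800)
Result: 20.3606 N/mm^2


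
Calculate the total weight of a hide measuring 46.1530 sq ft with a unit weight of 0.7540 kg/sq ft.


Formula: Weight = area * weight_per_sqft
Substituting: Weight = 46.1530 * 0.7540
Result: 34.7994 kg


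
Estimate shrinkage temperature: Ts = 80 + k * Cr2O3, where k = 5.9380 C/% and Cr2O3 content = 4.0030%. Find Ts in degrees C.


Formula: Ts = 80 + k * Cr2O3
Substituting: Ts = 80 + 5.9380 * 4.0030
Result: 103.7698 C


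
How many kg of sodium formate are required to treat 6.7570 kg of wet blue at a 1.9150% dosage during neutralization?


Formula: Neutralizer = substrate * pct / 100
Substituting: Neutralizer = 6.7570 * 1.9150 / 100
Result: 0.1294 kg


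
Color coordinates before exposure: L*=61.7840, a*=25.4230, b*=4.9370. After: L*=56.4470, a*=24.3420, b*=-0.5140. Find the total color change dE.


dL = -5.3370, da = -1.0810, db = -5.4510
dE = sqrt((-5.3370)^2 + (-1.0810)^2 + (-5.4510)^2) = 7.7049


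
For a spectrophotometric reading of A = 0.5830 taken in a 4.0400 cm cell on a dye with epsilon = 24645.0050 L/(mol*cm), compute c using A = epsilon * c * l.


Formula: c = A / (epsilon * l)
Substituting: c = 0.5830 / (24645.0050 * 4.0400)
Result: 5.8554e-06 mol/L


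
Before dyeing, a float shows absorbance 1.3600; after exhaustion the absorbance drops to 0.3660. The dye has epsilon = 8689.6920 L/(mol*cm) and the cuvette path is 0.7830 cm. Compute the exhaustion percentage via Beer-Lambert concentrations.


c_initial = A_i / (epsilon * l) = 1.3600 / (8689.6920 * 0.7830) = 1.9988e-04 mol/L
c_final = A_f / (epsilon * l) = 0.3660 / (8689.6920 * 0.7830) = 5.3792e-05 mol/L
Exhaustion = (c_initial - c_final) / c_initial * 100 = (1.9988e-04 - 5.3792e-05) / 1.9988e-04 * 100 = 73.0882 %


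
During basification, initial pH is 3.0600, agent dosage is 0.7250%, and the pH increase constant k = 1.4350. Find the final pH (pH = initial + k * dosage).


Formula: pH_final = pH_initial + k * base_pct
Substituting: pH_final = 3.0600 + 1.4350 * 0.7250
Result: 4.1004


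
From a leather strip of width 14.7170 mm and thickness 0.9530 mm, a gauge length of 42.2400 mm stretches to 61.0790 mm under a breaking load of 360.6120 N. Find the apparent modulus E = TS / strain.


TS = F / (w * t) = 360.6120 / (14.7170 * 0.9530) = 25.7115 N/mm^2
strain = (Lf - L0) / L0 = (61.0790 - 42.2400) / 42.2400 = 0.4460
E = TS / strain = 25.7115 / 0.4460 = 57.6493 N/mm^2


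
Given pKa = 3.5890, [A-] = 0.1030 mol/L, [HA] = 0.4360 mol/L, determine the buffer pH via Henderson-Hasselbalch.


ratio = [A-] / [HA] = 0.1030 / 0.4360 = 0.2362
log10(ratio) = -0.6266
pH = pKa + log10(ratio) = 3.5890 - 0.6266 = 2.9624


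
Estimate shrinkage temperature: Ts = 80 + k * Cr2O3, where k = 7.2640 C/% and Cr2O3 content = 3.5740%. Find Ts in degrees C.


Formula: Ts = 80 + k * Cr2O3
Substituting: Ts = 80 + 7.2640 * 3.5740
Result: 105.9615 C


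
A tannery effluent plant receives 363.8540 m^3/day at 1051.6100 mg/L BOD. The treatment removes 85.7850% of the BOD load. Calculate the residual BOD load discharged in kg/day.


Load_in = volume * conc / 1000 = 363.8540 * 1051.6100 / 1000 = 382.6325 kg/day
Removed = Load_in * eff / 100 = 382.6325 * 85.7850 / 100 = 328.2413 kg/day
Load_out = Load_in - Removed = 382.6325 - 328.2413 = 54.3912 kg/day


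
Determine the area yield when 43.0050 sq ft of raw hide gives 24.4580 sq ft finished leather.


Formula: Yield = finished / raw * 100
Substituting: Yield = 24.4580 / 43.0050 * 100
Result: 56.8725 %


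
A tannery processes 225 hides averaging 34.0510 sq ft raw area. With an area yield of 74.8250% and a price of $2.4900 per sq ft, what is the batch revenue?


Raw_total = N * avg_area = 225 * 34.0510 = 7661.4750 sq ft
Finished = Raw_total * yield / 100 = 7661.4750 * 74.8250 / 100 = 5732.6987 sq ft
Value = Finished * price = 5732.6987 * 2.4900 = 14274.4197 $


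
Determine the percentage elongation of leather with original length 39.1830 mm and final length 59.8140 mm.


Formula: Elongation = (Lf - L0) / L0 * 100
Substituting: Elongation = (59.8140 - 39.1830) / 39.1830 * 100
Result: 52.6529 %


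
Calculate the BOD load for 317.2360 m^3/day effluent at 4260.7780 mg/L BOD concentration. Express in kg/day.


Formula: BOD_load = volume * conc / 1000
Substituting: BOD_load = 317.2360 * 4260.7780 / 1000
Result: 1351.6722 kg/day


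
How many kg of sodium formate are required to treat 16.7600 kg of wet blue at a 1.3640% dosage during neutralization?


Formula: Neutralizer = substrate * pct / 100
Substituting: Neutralizer = 16.7600 * 1.3640 / 100
Result: 0.2286 kg


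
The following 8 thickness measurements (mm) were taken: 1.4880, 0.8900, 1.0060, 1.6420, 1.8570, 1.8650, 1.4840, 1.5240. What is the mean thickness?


Formula: Average = sum / n
Substituting: Average = 11.7560 / 8
Result: 1.4695 mm


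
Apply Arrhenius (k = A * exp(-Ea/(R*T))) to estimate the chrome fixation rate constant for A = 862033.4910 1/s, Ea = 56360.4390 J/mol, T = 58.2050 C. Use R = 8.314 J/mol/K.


T_K = T_C + 273.15 = 58.2050 + 273.15 = 331.3550 K
exponent = -Ea / (R * T_K) = -56360.4390 / (8.314 * 331.3550) = -20.4584
k = A * exp(exponent) = 862033.4910 * exp(-20.4584) = 0.0011235 1/s


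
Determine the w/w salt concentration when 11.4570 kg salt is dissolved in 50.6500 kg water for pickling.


Formula: Conc = salt / (water + salt) * 100
Substituting: Conc = 11.4570 / (50.6500 + 11.4570) * 100
Result: 18.4472 %


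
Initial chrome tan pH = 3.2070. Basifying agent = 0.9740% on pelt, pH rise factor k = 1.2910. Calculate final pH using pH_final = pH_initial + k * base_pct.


Formula: pH_final = pH_initial + k * base_pct
Substituting: pH_final = 3.2070 + 1.2910 * 0.9740
Result: 4.4644


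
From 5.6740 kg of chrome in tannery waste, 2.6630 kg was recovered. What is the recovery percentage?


Formula: Recovery = recovered / input * 100
Substituting: Recovery = 2.6630 / 5.6740 * 100
Result: 46.9334 %


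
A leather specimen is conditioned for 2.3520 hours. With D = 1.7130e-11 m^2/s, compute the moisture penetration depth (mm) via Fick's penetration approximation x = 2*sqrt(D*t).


t = 2.3520 hr * 3600 = 8467.2000 s
D * t = 1.7130e-11 * 8467.2000 = 1.4504e-07
x = 2 * sqrt(D*t) = 2 * sqrt(1.4504e-07) = 7.6169e-04 m = 0.7617 mm


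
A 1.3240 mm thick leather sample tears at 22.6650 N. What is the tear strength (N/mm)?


Formula: Tear strength = force / thickness
Substituting: Tear strength = 22.6650 / 1.3240
Result: 17.1186 N/mm


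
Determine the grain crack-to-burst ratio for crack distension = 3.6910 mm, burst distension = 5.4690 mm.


Formula: Ratio = crack / burst
Substituting: Ratio = 3.6910 / 5.4690
Result: 0.6749


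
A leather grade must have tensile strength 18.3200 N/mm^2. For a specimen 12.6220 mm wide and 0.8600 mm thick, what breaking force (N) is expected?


Formula: F = TS * w * t
Substituting: F = 18.3200 * 12.6220 * 0.8600
Result: 198.8621 N


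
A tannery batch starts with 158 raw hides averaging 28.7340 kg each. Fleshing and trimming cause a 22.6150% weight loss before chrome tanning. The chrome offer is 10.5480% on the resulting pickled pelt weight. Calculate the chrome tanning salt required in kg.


Total_raw = N * avg_wt = 158 * 28.7340 = 4539.9720 kg
Substrate = Total_raw * (1 - loss/100) = 4539.9720 * (1 - 22.6150/100) = 3513.2573 kg
Chrome = Substrate * pct / 100 = 3513.2573 * 10.5480 / 100 = 370.5784 kg


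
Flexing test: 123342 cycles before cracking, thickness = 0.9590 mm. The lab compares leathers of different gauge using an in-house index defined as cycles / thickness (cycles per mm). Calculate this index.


Formula: Index = cycles / thickness
Substituting: Index = 123342 / 0.9590
Result: 128615.2242 cycles/mm


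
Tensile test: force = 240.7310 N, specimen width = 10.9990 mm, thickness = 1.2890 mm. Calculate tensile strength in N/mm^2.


Formula: TS = force / (width * thickness)
Substituting: TS = 240.7310 / (10.9990 * 1.2890)
Result: 16.9795 N/mm^2


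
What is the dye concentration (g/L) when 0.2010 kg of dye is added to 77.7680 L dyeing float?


Formula: Conc = dye_mass(kg) / volume(L) * 1000
Substituting: Conc = 0.2010 / 77.7680 * 1000
Result: 2.5846 g/L


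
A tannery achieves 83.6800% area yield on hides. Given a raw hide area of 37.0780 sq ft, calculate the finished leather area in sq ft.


Formula: finished = raw * yield / 100
Substituting: finished = 37.0780 * 83.6800 / 100
Result: 31.0269 sq ft


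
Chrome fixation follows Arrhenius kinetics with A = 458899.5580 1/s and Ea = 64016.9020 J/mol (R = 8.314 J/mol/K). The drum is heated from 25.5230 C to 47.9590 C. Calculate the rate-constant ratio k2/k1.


T1 = 25.5230 + 273.15 = 298.6730 K; T2 = 47.9590 + 273.15 = 321.1090 K
k1 = A * exp(-Ea/(R*T1)) = 458899.5580 * exp(-64016.9020/(8.314*298.6730)) = 2.9205e-06 1/s
k2 = A * exp(-Ea/(R*T2)) = 458899.5580 * exp(-64016.9020/(8.314*321.1090)) = 1.7691e-05 1/s
k2/k1 = 1.7691e-05 / 2.9205e-06 = 6.0574


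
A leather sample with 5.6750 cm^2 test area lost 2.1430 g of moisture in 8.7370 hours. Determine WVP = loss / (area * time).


Formula: WVP = loss / (area * time)
Substituting: WVP = 2.1430 / (5.6750 * 8.7370)
Result: 0.0432209 g/(cm^2*hr)


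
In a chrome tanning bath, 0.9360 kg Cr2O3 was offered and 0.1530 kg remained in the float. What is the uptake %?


Formula: Uptake = (offered - residual) / offered * 100
Substituting: Uptake = (0.9360 - 0.1530) / 0.9360 * 100
Result: 83.6538 %


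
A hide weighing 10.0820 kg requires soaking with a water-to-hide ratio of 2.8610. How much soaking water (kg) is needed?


Formula: Water = hide_weight * ratio
Substituting: Water = 10.0820 * 2.8610
Result: 28.8446 kg


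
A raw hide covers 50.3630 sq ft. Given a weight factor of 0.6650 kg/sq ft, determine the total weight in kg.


Formula: Weight = area * weight_per_sqft
Substituting: Weight = 50.3630 * 0.6650
Result: 33.4914 kg


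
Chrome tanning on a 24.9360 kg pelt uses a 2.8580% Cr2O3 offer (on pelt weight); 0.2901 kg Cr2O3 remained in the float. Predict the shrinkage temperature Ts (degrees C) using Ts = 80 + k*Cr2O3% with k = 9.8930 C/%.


Offered = pelt * offer_pct / 100 = 24.9360 * 2.8580 / 100 = 0.7127 kg
Uptake = offered - residual = 0.7127 - 0.2901 = 0.4226 kg
Cr2O3% on pelt = uptake / pelt * 100 = 0.4226 / 24.9360 * 100 = 1.6946 %
Ts = 80 + k * Cr2O3% = 80 + 9.8930 * 1.6946 = 96.7649 C


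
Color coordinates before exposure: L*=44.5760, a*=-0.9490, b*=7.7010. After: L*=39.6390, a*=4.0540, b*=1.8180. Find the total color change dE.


dL = -4.9370, da = 5.0030, db = -5.8830
dE = sqrt((-4.9370)^2 + 5.0030^2 + (-5.8830)^2) = 9.1659


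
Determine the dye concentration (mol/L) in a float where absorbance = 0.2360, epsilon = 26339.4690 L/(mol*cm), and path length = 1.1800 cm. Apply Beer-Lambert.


Formula: c = A / (epsilon * l)
Substituting: c = 0.2360 / (26339.4690 * 1.1800)
Result: 7.5932e-06 mol/L


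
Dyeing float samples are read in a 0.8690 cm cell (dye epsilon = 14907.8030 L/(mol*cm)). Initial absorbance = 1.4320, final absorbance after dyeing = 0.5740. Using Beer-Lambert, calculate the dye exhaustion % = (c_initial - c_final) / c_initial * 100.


c_initial = A_i / (epsilon * l) = 1.4320 / (14907.8030 * 0.8690) = 1.1054e-04 mol/L
c_final = A_f / (epsilon * l) = 0.5740 / (14907.8030 * 0.8690) = 4.4308e-05 mol/L
Exhaustion = (c_initial - c_final) / c_initial * 100 = (1.1054e-04 - 4.4308e-05) / 1.1054e-04 * 100 = 59.9162 %


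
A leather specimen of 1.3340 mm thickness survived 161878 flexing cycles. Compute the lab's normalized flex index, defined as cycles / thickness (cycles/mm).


Formula: Index = cycles / thickness
Substituting: Index = 161878 / 1.3340
Result: 121347.8261 cycles/mm


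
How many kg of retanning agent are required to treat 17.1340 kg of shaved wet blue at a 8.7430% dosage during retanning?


Formula: Retan = substrate * pct / 100
Substituting: Retan = 17.1340 * 8.7430 / 100
Result: 1.4980 kg


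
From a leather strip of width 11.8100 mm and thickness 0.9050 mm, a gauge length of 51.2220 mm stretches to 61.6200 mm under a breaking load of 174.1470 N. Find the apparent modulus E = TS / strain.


TS = F / (w * t) = 174.1470 / (11.8100 * 0.9050) = 16.2936 N/mm^2
strain = (Lf - L0) / L0 = (61.6200 - 51.2220) / 51.2220 = 0.2030
E = TS / strain = 16.2936 / 0.2030 = 80.2646 N/mm^2


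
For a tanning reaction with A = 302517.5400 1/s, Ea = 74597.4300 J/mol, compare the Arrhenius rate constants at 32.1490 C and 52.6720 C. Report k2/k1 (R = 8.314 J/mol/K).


T1 = 32.1490 + 273.15 = 305.2990 K; T2 = 52.6720 + 273.15 = 325.8220 K
k1 = A * exp(-Ea/(R*T1)) = 302517.5400 * exp(-74597.4300/(8.314*305.2990)) = 5.2139e-08 1/s
k2 = A * exp(-Ea/(R*T2)) = 302517.5400 * exp(-74597.4300/(8.314*325.8220)) = 3.3199e-07 1/s
k2/k1 = 3.3199e-07 / 5.2139e-08 = 6.3673


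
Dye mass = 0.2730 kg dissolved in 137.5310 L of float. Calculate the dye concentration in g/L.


Formula: Conc = dye_mass(kg) / volume(L) * 1000
Substituting: Conc = 0.2730 / 137.5310 * 1000
Result: 1.9850 g/L


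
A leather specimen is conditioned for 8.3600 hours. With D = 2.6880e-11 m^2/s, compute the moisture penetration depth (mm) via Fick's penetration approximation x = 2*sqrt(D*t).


t = 8.3600 hr * 3600 = 30096.0000 s
D * t = 2.6880e-11 * 30096.0000 = 8.0898e-07
x = 2 * sqrt(D*t) = 2 * sqrt(8.0898e-07) = 0.00179887 m = 1.7989 mm


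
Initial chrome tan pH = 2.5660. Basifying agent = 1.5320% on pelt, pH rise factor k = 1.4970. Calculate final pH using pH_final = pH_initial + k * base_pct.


Formula: pH_final = pH_initial + k * base_pct
Substituting: pH_final = 2.5660 + 1.4970 * 1.5320
Result: 4.8594


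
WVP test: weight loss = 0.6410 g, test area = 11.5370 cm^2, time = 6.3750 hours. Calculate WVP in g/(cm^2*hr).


Formula: WVP = loss / (area * time)
Substituting: WVP = 0.6410 / (11.5370 * 6.3750)
Result: 0.00871535 g/(cm^2*hr)


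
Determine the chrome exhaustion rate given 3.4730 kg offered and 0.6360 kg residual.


Formula: Uptake = (offered - residual) / offered * 100
Substituting: Uptake = (3.4730 - 0.6360) / 3.4730 * 100
Result: 81.6873 %


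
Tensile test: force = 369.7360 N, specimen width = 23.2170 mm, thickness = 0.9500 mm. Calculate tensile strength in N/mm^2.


Formula: TS = force / (width * thickness)
Substituting: TS = 369.7360 / (23.2170 * 0.9500)
Result: 16.7634 N/mm^2


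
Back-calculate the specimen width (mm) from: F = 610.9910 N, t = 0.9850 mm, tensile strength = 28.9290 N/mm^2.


Formula: w = F / (TS * t)
Substituting: w = 610.9910 / (28.9290 * 0.9850)
Result: 21.4420 mm


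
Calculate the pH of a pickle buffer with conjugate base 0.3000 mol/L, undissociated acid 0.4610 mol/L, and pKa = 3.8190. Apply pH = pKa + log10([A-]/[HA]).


ratio = [A-] / [HA] = 0.3000 / 0.4610 = 0.6508
log10(ratio) = -0.1866
pH = pKa + log10(ratio) = 3.8190 - 0.1866 = 3.6324


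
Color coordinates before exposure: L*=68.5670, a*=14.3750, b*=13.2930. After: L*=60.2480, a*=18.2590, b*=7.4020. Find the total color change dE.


dL = -8.3190, da = 3.8840, db = -5.8910
dE = sqrt((-8.3190)^2 + 3.8840^2 + (-5.8910)^2) = 10.9085


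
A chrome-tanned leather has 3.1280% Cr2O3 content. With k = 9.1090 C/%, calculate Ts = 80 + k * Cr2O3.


Formula: Ts = 80 + k * Cr2O3
Substituting: Ts = 80 + 9.1090 * 3.1280
Result: 108.4930 C


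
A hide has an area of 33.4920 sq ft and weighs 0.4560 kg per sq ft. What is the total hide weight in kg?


Formula: Weight = area * weight_per_sqft
Substituting: Weight = 33.4920 * 0.4560
Result: 15.2724 kg


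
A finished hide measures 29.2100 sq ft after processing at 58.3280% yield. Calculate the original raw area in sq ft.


Formula: raw = finished * 100 / yield
Substituting: raw = 29.2100 * 100 / 58.3280
Result: 50.0789 sq ft


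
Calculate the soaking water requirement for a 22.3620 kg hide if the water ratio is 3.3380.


Formula: Water = hide_weight * ratio
Substituting: Water = 22.3620 * 3.3380
Result: 74.6444 kg


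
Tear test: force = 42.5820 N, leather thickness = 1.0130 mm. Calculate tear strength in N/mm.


Formula: Tear strength = force / thickness
Substituting: Tear strength = 42.5820 / 1.0130
Result: 42.0355 N/mm


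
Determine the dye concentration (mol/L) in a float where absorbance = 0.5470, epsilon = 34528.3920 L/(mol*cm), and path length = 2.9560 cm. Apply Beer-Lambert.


Formula: c = A / (epsilon * l)
Substituting: c = 0.5470 / (34528.3920 * 2.9560)
Result: 5.3593e-06 mol/L


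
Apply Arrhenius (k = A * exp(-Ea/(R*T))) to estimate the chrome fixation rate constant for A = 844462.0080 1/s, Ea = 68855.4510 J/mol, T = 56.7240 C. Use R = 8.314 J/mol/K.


T_K = T_C + 273.15 = 56.7240 + 273.15 = 329.8740 K
exponent = -Ea / (R * T_K) = -68855.4510 / (8.314 * 329.8740) = -25.1062
k = A * exp(exponent) = 844462.0080 * exp(-25.1062) = 1.0547e-05 1/s


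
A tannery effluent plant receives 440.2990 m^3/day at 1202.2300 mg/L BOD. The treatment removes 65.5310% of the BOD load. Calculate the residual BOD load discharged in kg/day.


Load_in = volume * conc / 1000 = 440.2990 * 1202.2300 / 1000 = 529.3407 kg/day
Removed = Load_in * eff / 100 = 529.3407 * 65.5310 / 100 = 346.8822 kg/day
Load_out = Load_in - Removed = 529.3407 - 346.8822 = 182.4584 kg/day


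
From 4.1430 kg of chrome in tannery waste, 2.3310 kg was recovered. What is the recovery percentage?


Formula: Recovery = recovered / input * 100
Substituting: Recovery = 2.3310 / 4.1430 * 100
Result: 56.2636 %


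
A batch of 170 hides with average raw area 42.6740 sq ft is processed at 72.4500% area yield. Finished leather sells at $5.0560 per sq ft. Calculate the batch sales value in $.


Raw_total = N * avg_area = 170 * 42.6740 = 7254.5800 sq ft
Finished = Raw_total * yield / 100 = 7254.5800 * 72.4500 / 100 = 5255.9432 sq ft
Value = Finished * price = 5255.9432 * 5.0560 = 26574.0489 $


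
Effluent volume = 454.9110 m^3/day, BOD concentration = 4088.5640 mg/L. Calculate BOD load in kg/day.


Formula: BOD_load = volume * conc / 1000
Substituting: BOD_load = 454.9110 * 4088.5640 / 1000
Result: 1859.9327 kg/day


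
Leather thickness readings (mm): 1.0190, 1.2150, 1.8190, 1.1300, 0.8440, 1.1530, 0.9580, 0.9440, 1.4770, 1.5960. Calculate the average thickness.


Formula: Average = sum / n
Substituting: Average = 12.1550 / 10
Result: 1.2155 mm


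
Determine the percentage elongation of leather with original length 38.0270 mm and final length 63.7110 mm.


Formula: Elongation = (Lf - L0) / L0 * 100
Substituting: Elongation = (63.7110 - 38.0270) / 38.0270 * 100
Result: 67.5415 %


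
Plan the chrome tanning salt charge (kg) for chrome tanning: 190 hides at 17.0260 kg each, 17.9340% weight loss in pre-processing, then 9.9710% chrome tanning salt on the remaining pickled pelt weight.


Total_raw = N * avg_wt = 190 * 17.0260 = 3234.9400 kg
Substrate = Total_raw * (1 - loss/100) = 3234.9400 * (1 - 17.9340/100) = 2654.7859 kg
Chrome = Substrate * pct / 100 = 2654.7859 * 9.9710 / 100 = 264.7087 kg


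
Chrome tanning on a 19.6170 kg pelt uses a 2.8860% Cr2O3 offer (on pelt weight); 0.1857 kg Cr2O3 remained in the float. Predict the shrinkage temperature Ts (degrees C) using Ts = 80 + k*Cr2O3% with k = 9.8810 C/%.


Offered = pelt * offer_pct / 100 = 19.6170 * 2.8860 / 100 = 0.5661 kg
Uptake = offered - residual = 0.5661 - 0.1857 = 0.3804 kg
Cr2O3% on pelt = uptake / pelt * 100 = 0.3804 / 19.6170 * 100 = 1.9394 %
Ts = 80 + k * Cr2O3% = 80 + 9.8810 * 1.9394 = 99.1629 C


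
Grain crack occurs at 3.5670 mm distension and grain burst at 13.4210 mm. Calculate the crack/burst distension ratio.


Formula: Ratio = crack / burst
Substituting: Ratio = 3.5670 / 13.4210
Result: 0.2658


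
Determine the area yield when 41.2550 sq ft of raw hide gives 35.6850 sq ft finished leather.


Formula: Yield = finished / raw * 100
Substituting: Yield = 35.6850 / 41.2550 * 100
Result: 86.4986 %


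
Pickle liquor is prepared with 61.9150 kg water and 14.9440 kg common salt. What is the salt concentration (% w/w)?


Formula: Conc = salt / (water + salt) * 100
Substituting: Conc = 14.9440 / (61.9150 + 14.9440) * 100
Result: 19.4434 %


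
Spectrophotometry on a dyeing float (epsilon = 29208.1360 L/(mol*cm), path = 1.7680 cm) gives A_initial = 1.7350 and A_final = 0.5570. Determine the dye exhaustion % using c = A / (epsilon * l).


c_initial = A_i / (epsilon * l) = 1.7350 / (29208.1360 * 1.7680) = 3.3598e-05 mol/L
c_final = A_f / (epsilon * l) = 0.5570 / (29208.1360 * 1.7680) = 1.0786e-05 mol/L
Exhaustion = (c_initial - c_final) / c_initial * 100 = (3.3598e-05 - 1.0786e-05) / 3.3598e-05 * 100 = 67.8963 %


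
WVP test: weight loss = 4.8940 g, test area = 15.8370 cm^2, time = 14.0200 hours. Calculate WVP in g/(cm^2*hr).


Formula: WVP = loss / (area * time)
Substituting: WVP = 4.8940 / (15.8370 * 14.0200)
Result: 0.0220416 g/(cm^2*hr)


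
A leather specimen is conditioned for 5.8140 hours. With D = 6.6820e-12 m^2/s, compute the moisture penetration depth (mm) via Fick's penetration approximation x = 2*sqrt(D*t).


t = 5.8140 hr * 3600 = 20930.4000 s
D * t = 6.6820e-12 * 20930.4000 = 1.3986e-07
x = 2 * sqrt(D*t) = 2 * sqrt(1.3986e-07) = 7.4795e-04 m = 0.7479 mm


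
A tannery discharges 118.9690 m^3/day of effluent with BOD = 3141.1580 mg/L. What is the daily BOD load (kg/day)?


Formula: BOD_load = volume * conc / 1000
Substituting: BOD_load = 118.9690 * 3141.1580 / 1000
Result: 373.7004 kg/day


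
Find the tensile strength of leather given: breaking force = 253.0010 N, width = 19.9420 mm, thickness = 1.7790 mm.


Formula: TS = force / (width * thickness)
Substituting: TS = 253.0010 / (19.9420 * 1.7790)
Result: 7.1314 N/mm^2


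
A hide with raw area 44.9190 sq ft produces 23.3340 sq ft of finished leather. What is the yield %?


Formula: Yield = finished / raw * 100
Substituting: Yield = 23.3340 / 44.9190 * 100
Result: 51.9468 %


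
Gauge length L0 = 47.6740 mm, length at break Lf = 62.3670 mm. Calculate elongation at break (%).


Formula: Elongation = (Lf - L0) / L0 * 100
Substituting: Elongation = (62.3670 - 47.6740) / 47.6740 * 100
Result: 30.8197 %


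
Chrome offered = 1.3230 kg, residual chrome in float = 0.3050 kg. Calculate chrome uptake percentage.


Formula: Uptake = (offered - residual) / offered * 100
Substituting: Uptake = (1.3230 - 0.3050) / 1.3230 * 100
Result: 76.9463 %


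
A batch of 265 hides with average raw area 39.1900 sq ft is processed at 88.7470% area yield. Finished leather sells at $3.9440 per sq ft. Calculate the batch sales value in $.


Raw_total = N * avg_area = 265 * 39.1900 = 10385.3500 sq ft
Finished = Raw_total * yield / 100 = 10385.3500 * 88.7470 / 100 = 9216.6866 sq ft
Value = Finished * price = 9216.6866 * 3.9440 = 36350.6118 $


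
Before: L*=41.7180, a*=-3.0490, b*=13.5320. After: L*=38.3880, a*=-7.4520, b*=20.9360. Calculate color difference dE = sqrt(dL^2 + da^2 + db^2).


dL = -3.3300, da = -4.4030, db = 7.4040
dE = sqrt((-3.3300)^2 + (-4.4030)^2 + 7.4040^2) = 9.2355


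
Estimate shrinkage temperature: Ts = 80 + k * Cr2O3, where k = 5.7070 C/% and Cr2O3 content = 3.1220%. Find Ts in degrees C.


Formula: Ts = 80 + k * Cr2O3
Substituting: Ts = 80 + 5.7070 * 3.1220
Result: 97.8173 C


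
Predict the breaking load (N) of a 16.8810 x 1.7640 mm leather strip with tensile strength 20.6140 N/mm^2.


Formula: F = TS * w * t
Substituting: F = 20.6140 * 16.8810 * 1.7640
Result: 613.8454 N


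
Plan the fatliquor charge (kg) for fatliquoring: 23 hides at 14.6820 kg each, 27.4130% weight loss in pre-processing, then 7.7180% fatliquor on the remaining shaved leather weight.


Total_raw = N * avg_wt = 23 * 14.6820 = 337.6860 kg
Substrate = Total_raw * (1 - loss/100) = 337.6860 * (1 - 27.4130/100) = 245.1161 kg
Fat = Substrate * pct / 100 = 245.1161 * 7.7180 / 100 = 18.9181 kg


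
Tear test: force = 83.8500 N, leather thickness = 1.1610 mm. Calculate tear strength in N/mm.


Formula: Tear strength = force / thickness
Substituting: Tear strength = 83.8500 / 1.1610
Result: 72.2222 N/mm


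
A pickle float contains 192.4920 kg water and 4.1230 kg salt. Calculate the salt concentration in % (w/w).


Formula: Conc = salt / (water + salt) * 100
Substituting: Conc = 4.1230 / (192.4920 + 4.1230) * 100
Result: 2.0970 %


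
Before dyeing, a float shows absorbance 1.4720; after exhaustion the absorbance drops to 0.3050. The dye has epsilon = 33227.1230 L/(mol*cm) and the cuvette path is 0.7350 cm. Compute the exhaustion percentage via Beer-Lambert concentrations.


c_initial = A_i / (epsilon * l) = 1.4720 / (33227.1230 * 0.7350) = 6.0274e-05 mol/L
c_final = A_f / (epsilon * l) = 0.3050 / (33227.1230 * 0.7350) = 1.2489e-05 mol/L
Exhaustion = (c_initial - c_final) / c_initial * 100 = (6.0274e-05 - 1.2489e-05) / 6.0274e-05 * 100 = 79.2799 %


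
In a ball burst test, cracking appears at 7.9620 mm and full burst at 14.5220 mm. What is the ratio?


Formula: Ratio = crack / burst
Substituting: Ratio = 7.9620 / 14.5220
Result: 0.5483


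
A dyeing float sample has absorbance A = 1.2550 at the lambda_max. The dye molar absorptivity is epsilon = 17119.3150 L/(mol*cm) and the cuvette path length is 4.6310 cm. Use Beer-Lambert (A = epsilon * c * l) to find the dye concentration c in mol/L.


Formula: c = A / (epsilon * l)
Substituting: c = 1.2550 / (17119.3150 * 4.6310)
Result: 1.5830e-05 mol/L


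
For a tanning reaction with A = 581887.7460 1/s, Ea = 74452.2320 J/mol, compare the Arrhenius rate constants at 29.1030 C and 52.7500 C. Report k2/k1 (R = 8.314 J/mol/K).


T1 = 29.1030 + 273.15 = 302.2530 K; T2 = 52.7500 + 273.15 = 325.9000 K
k1 = A * exp(-Ea/(R*T1)) = 581887.7460 * exp(-74452.2320/(8.314*302.2530)) = 7.9017e-08 1/s
k2 = A * exp(-Ea/(R*T2)) = 581887.7460 * exp(-74452.2320/(8.314*325.9000)) = 6.7818e-07 1/s
k2/k1 = 6.7818e-07 / 7.9017e-08 = 8.5827


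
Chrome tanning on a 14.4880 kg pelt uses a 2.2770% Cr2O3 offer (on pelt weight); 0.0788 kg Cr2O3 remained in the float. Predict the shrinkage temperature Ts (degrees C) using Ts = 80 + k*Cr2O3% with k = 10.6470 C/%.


Offered = pelt * offer_pct / 100 = 14.4880 * 2.2770 / 100 = 0.3299 kg
Uptake = offered - residual = 0.3299 - 0.0788 = 0.2511 kg
Cr2O3% on pelt = uptake / pelt * 100 = 0.2511 / 14.4880 * 100 = 1.7331 %
Ts = 80 + k * Cr2O3% = 80 + 10.6470 * 1.7331 = 98.4523 C


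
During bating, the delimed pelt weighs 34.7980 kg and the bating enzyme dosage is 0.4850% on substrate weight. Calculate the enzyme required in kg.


Formula: Enzyme = substrate * pct / 100
Substituting: Enzyme = 34.7980 * 0.4850 / 100
Result: 0.1688 kg


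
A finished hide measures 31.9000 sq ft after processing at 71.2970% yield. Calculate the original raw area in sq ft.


Formula: raw = finished * 100 / yield
Substituting: raw = 31.9000 * 100 / 71.2970
Result: 44.7424 sq ft


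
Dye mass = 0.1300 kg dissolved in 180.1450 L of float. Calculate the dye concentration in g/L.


Formula: Conc = dye_mass(kg) / volume(L) * 1000
Substituting: Conc = 0.1300 / 180.1450 * 1000
Result: 0.7216 g/L


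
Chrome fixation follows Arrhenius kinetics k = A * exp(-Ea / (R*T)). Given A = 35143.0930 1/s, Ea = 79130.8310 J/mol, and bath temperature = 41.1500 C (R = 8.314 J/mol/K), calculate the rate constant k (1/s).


T_K = T_C + 273.15 = 41.1500 + 273.15 = 314.3000 K
exponent = -Ea / (R * T_K) = -79130.8310 / (8.314 * 314.3000) = -30.2825
k = A * exp(exponent) = 35143.0930 * exp(-30.2825) = 2.4793e-09 1/s


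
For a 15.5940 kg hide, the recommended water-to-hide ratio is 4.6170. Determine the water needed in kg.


Formula: Water = hide_weight * ratio
Substituting: Water = 15.5940 * 4.6170
Result: 71.9975 kg


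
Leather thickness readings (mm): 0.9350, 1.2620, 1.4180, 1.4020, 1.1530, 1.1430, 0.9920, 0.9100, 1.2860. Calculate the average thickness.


Formula: Average = sum / n
Substituting: Average = 10.5010 / 9
Result: 1.1668 mm


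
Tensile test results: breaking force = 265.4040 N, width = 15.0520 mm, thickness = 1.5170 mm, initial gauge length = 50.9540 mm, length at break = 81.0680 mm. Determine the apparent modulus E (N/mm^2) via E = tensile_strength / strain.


TS = F / (w * t) = 265.4040 / (15.0520 * 1.5170) = 11.6233 N/mm^2
strain = (Lf - L0) / L0 = (81.0680 - 50.9540) / 50.9540 = 0.5910
E = TS / strain = 11.6233 / 0.5910 = 19.6670 N/mm^2


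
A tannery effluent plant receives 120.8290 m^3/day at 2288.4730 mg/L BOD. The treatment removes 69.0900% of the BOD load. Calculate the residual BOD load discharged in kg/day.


Load_in = volume * conc / 1000 = 120.8290 * 2288.4730 / 1000 = 276.5139 kg/day
Removed = Load_in * eff / 100 = 276.5139 * 69.0900 / 100 = 191.0435 kg/day
Load_out = Load_in - Removed = 276.5139 - 191.0435 = 85.4704 kg/day


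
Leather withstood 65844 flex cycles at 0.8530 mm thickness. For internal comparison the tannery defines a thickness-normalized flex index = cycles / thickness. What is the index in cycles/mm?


Formula: Index = cycles / thickness
Substituting: Index = 65844 / 0.8530
Result: 77191.0903 cycles/mm


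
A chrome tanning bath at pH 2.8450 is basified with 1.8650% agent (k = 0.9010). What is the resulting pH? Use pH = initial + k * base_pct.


Formula: pH_final = pH_initial + k * base_pct
Substituting: pH_final = 2.8450 + 0.9010 * 1.8650
Result: 4.5254


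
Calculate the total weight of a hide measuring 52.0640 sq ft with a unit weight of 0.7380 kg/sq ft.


Formula: Weight = area * weight_per_sqft
Substituting: Weight = 52.0640 * 0.7380
Result: 38.4232 kg


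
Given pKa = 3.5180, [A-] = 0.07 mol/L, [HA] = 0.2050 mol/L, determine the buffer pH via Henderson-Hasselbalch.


ratio = [A-] / [HA] = 0.07 / 0.2050 = 0.3415
log10(ratio) = -0.4667
pH = pKa + log10(ratio) = 3.5180 - 0.4667 = 3.0513


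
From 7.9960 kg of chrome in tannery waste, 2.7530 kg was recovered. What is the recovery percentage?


Formula: Recovery = recovered / input * 100
Substituting: Recovery = 2.7530 / 7.9960 * 100
Result: 34.4297 %


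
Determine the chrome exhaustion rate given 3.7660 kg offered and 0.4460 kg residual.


Formula: Uptake = (offered - residual) / offered * 100
Substituting: Uptake = (3.7660 - 0.4460) / 3.7660 * 100
Result: 88.1572 %


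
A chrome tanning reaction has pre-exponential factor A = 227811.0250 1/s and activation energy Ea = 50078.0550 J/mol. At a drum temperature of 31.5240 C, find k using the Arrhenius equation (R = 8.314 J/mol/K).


T_K = T_C + 273.15 = 31.5240 + 273.15 = 304.6740 K
exponent = -Ea / (R * T_K) = -50078.0550 / (8.314 * 304.6740) = -19.7698
k = A * exp(exponent) = 227811.0250 * exp(-19.7698) = 5.9110e-04 1/s


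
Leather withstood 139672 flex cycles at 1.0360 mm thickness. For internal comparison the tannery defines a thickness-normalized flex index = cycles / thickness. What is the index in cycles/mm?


Formula: Index = cycles / thickness
Substituting: Index = 139672 / 1.0360
Result: 134818.5328 cycles/mm


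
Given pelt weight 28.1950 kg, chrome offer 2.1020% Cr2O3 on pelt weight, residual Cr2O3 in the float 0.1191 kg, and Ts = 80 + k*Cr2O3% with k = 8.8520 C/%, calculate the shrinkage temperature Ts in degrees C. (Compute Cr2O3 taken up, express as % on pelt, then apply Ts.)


Offered = pelt * offer_pct / 100 = 28.1950 * 2.1020 / 100 = 0.5927 kg
Uptake = offered - residual = 0.5927 - 0.1191 = 0.4736 kg
Cr2O3% on pelt = uptake / pelt * 100 = 0.4736 / 28.1950 * 100 = 1.6796 %
Ts = 80 + k * Cr2O3% = 80 + 8.8520 * 1.6796 = 94.8677 C
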